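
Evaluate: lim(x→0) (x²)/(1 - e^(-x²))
This is a 0/0 indeterminate form.

Apply L'Hôpital's rule: differentiate numerator and denominator separately.
  f(x) = x^2   ⇒   f'(x) = 2·x
  g(x) = 1 - e^(-x^2)   ⇒   g'(x) = 2·x·e^(-x^2)
  lim(x→0) f'(x)/g'(x) = lim(x→0) (2·x)/(2·x·e^(-x^2))
  = 1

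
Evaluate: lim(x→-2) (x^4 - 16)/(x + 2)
This is a standard limit.

Factor or rationalize the expression:
  lim(x→-2) (x^4 - 16)/(x + 2) = -32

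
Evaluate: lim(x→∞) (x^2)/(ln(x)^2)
This is an ∞/∞ indeterminate form.

Apply L'Hôpital's rule: differentiate numerator and denominator separately.
  f(x) = x^2   ⇒   f'(x) = 2·x
  g(x) = ln(x)^2   ⇒   g'(x) = 2·ln(x)/x
  lim(x→∞) f'(x)/g'(x) = lim(x→∞) (2·x)/(2·ln(x)/x)
  = ∞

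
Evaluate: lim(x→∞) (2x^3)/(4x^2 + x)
This is an ∞/∞ indeterminate form.

Apply L'Hôpital's rule: differentiate numerator and denominator separately.
  f(x) = 2·x^3   ⇒   f'(x) = 6·x^2
  g(x) = 4·x^2 + x   ⇒   g'(x) = 8·x + 1
  lim(x→∞) f'(x)/g'(x) = lim(x→∞) (6·x^2)/(8·x + 1)
  = ∞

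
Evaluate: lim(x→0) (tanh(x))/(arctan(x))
This is a 0/0 indeterminate form.

Apply L'Hôpital's rule: differentiate numerator and denominator separately.
  f(x) = tanh(x)   ⇒   f'(x) = 1 - tanh(x)^2
  g(x) = atan(x)   ⇒   g'(x) = 1/(x^2 + 1)
  lim(x→0) f'(x)/g'(x) = lim(x→0) (1 - tanh(x)^2)/(1/(x^2 + 1))
  = 1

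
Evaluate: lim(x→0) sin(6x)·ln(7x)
This is a 0·∞ indeterminate form.

Rewrite 0·∞ as a quotient (0/0 or ∞/∞ form), then apply L'Hôpital's rule:
  lim(x→0) sin(6x)·ln(7x) = 0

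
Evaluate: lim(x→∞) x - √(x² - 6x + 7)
This is an ∞-∞ indeterminate form.

Combine fractions or rationalize to convert ∞-∞ to 0/0 form:
  lim(x→∞) x - √(x² - 6x + 7) = 3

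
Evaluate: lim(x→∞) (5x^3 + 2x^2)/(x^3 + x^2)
This is an ∞/∞ indeterminate form.

Apply L'Hôpital's rule: differentiate numerator and denominator separately.
  f(x) = 5·x^3 + 2·x^2   ⇒   f'(x) = 15·x^2 + 4·x
  g(x) = x^3 + x^2   ⇒   g'(x) = 3·x^2 + 2·x
  lim(x→∞) f'(x)/g'(x) = lim(x→∞) (15·x^2 + 4·x)/(3·x^2 + 2·x)
  = 5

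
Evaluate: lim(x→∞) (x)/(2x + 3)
This is an ∞/∞ indeterminate form.

Apply L'Hôpital's rule: differentiate numerator and denominator separately.
  f(x) = x   ⇒   f'(x) = 1
  g(x) = 2·x + 3   ⇒   g'(x) = 2
  lim(x→∞) f'(x)/g'(x) = lim(x→∞) (1)/(2)
  = 1/2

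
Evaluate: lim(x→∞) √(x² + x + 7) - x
This is an ∞-∞ indeterminate form.

Combine fractions or rationalize to convert ∞-∞ to 0/0 form:
  lim(x→∞) √(x² + x + 7) - x = 1/2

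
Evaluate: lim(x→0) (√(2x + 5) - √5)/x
This is a standard limit.

Factor or rationalize the expression:
  lim(x→0) (√(2x + 5) - √5)/x = sqrt(5)/5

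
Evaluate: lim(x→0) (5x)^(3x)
This is an exponential indeterminate form.

For exponential indeterminate forms, take the natural log:
  Let L = lim(x→0) (5x)^(3x)
  Then ln(L) = lim(x→0) [exponent × ln(base)]
  Evaluate using L'Hôpital or standard limits, then exponentiate.
  L = 1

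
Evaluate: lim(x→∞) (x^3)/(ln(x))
This is an ∞/∞ indeterminate form.

Apply L'Hôpital's rule: differentiate numerator and denominator separately.
  f(x) = x^3   ⇒   f'(x) = 3·x^2
  g(x) = ln(x)   ⇒   g'(x) = 1/x
  lim(x→∞) f'(x)/g'(x) = lim(x→∞) (3·x^2)/(1/x)
  = ∞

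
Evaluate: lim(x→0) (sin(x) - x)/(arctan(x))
This is a 0/0 indeterminate form.

Apply L'Hôpital's rule: differentiate numerator and denominator separately.
  f(x) = -x + sin(x)   ⇒   f'(x) = cos(x) - 1
  g(x) = atan(x)   ⇒   g'(x) = 1/(x^2 + 1)
  lim(x→0) f'(x)/g'(x) = lim(x→0) (cos(x) - 1)/(1/(x^2 + 1))
  = 0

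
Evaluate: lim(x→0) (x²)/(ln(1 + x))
This is a 0/0 indeterminate form.

Apply L'Hôpital's rule: differentiate numerator and denominator separately.
  f(x) = x^2   ⇒   f'(x) = 2·x
  g(x) = ln(x + 1)   ⇒   g'(x) = 1/(x + 1)
  lim(x→0) f'(x)/g'(x) = lim(x→0) (2·x)/(1/(x + 1))
  = 0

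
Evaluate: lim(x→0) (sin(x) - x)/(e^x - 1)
This is a 0/0 indeterminate form.

Apply L'Hôpital's rule: differentiate numerator and denominator separately.
  f(x) = -x + sin(x)   ⇒   f'(x) = cos(x) - 1
  g(x) = e^(x) - 1   ⇒   g'(x) = e^(x)
  lim(x→0) f'(x)/g'(x) = lim(x→0) (cos(x) - 1)/(e^(x))
  = 0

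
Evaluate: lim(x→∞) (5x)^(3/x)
This is an exponential indeterminate form.

For exponential indeterminate forms, take the natural log:
  Let L = lim(x→∞) (5x)^(3/x)
  Then ln(L) = lim(x→∞) [exponent × ln(base)]
  Evaluate using L'Hôpital or standard limits, then exponentiate.
  L = 1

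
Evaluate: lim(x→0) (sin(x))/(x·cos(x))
This is a 0/0 indeterminate form.

Apply L'Hôpital's rule: differentiate numerator and denominator separately.
  f(x) = sin(x)   ⇒   f'(x) = cos(x)
  g(x) = x·cos(x)   ⇒   g'(x) = -x·sin(x) + cos(x)
  lim(x→0) f'(x)/g'(x) = lim(x→0) (cos(x))/(-x·sin(x) + cos(x))
  = 1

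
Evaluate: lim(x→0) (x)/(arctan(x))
This is a 0/0 indeterminate form.

Apply L'Hôpital's rule: differentiate numerator and denominator separately.
  f(x) = x   ⇒   f'(x) = 1
  g(x) = atan(x)   ⇒   g'(x) = 1/(x^2 + 1)
  lim(x→0) f'(x)/g'(x) = lim(x→0) (1)/(1/(x^2 + 1))
  = 1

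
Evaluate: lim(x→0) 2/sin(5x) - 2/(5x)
This is an ∞-∞ indeterminate form.

Combine fractions or rationalize to convert ∞-∞ to 0/0 form:
  lim(x→0) 2/sin(5x) - 2/(5x) = 0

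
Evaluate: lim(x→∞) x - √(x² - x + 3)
This is an ∞-∞ indeterminate form.

Combine fractions or rationalize to convert ∞-∞ to 0/0 form:
  lim(x→∞) x - √(x² - x + 3) = 1/2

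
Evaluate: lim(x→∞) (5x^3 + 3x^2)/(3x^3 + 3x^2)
This is an ∞/∞ indeterminate form.

Apply L'Hôpital's rule: differentiate numerator and denominator separately.
  f(x) = 5·x^3 + 3·x^2   ⇒   f'(x) = 15·x^2 + 6·x
  g(x) = 3·x^3 + 3·x^2   ⇒   g'(x) = 9·x^2 + 6·x
  lim(x→∞) f'(x)/g'(x) = lim(x→∞) (15·x^2 + 6·x)/(9·x^2 + 6·x)
  = 5/3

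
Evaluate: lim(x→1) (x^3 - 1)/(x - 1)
This is a standard limit.

Factor or rationalize the expression:
  lim(x→1) (x^3 - 1)/(x - 1) = 3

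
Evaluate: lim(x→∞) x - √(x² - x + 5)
This is an ∞-∞ indeterminate form.

Combine fractions or rationalize to convert ∞-∞ to 0/0 form:
  lim(x→∞) x - √(x² - x + 5) = 1/2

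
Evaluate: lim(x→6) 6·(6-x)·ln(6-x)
This is a 0·∞ indeterminate form.

Rewrite 0·∞ as a quotient (0/0 or ∞/∞ form), then apply L'Hôpital's rule:
  lim(x→6) 6·(6-x)·ln(6-x) = 0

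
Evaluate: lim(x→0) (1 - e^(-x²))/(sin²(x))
This is a 0/0 indeterminate form.

Apply L'Hôpital's rule: differentiate numerator and denominator separately.
  f(x) = 1 - e^(-x^2)   ⇒   f'(x) = 2·x·e^(-x^2)
  g(x) = sin(x)^2   ⇒   g'(x) = 2·sin(x)·cos(x)
  lim(x→0) f'(x)/g'(x) = lim(x→0) (2·x·e^(-x^2))/(2·sin(x)·cos(x))
  = 1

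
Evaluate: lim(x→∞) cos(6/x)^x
This is an exponential indeterminate form.

For exponential indeterminate forms, take the natural log:
  Let L = lim(x→∞) cos(6/x)^x
  Then ln(L) = lim(x→∞) [exponent × ln(base)]
  Evaluate using L'Hôpital or standard limits, then exponentiate.
  L = 1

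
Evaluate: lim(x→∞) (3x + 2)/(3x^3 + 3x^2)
This is an ∞/∞ indeterminate form.

Apply L'Hôpital's rule: differentiate numerator and denominator separately.
  f(x) = 3·x + 2   ⇒   f'(x) = 3
  g(x) = 3·x^3 + 3·x^2   ⇒   g'(x) = 9·x^2 + 6·x
  lim(x→∞) f'(x)/g'(x) = lim(x→∞) (3)/(9·x^2 + 6·x)
  = 0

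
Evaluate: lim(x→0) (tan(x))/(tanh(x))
This is a 0/0 indeterminate form.

Apply L'Hôpital's rule: differentiate numerator and denominator separately.
  f(x) = tan(x)   ⇒   f'(x) = tan(x)^2 + 1
  g(x) = tanh(x)   ⇒   g'(x) = 1 - tanh(x)^2
  lim(x→0) f'(x)/g'(x) = lim(x→0) (tan(x)^2 + 1)/(1 - tanh(x)^2)
  = 1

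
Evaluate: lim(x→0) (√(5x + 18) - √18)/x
This is a standard limit.

Factor or rationalize the expression:
  lim(x→0) (√(5x + 18) - √18)/x = 5·sqrt(2)/12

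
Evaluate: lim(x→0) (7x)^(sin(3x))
This is an exponential indeterminate form.

For exponential indeterminate forms, take the natural log:
  Let L = lim(x→0) (7x)^(sin(3x))
  Then ln(L) = lim(x→0) [exponent × ln(base)]
  Evaluate using L'Hôpital or standard limits, then exponentiate.
  L = 1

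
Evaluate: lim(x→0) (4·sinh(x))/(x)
This is a 0/0 indeterminate form.

Apply L'Hôpital's rule: differentiate numerator and denominator separately.
  f(x) = 4·sinh(x)   ⇒   f'(x) = 4·cosh(x)
  g(x) = x   ⇒   g'(x) = 1
  lim(x→0) f'(x)/g'(x) = lim(x→0) (4·cosh(x))/(1)
  = 4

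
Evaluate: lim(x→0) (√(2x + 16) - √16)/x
This is a standard limit.

Factor or rationalize the expression:
  lim(x→0) (√(2x + 16) - √16)/x = 1/4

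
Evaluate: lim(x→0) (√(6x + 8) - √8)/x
This is a standard limit.

Factor or rationalize the expression:
  lim(x→0) (√(6x + 8) - √8)/x = 3·sqrt(2)/4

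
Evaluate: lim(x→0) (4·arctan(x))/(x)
This is a 0/0 indeterminate form.

Apply L'Hôpital's rule: differentiate numerator and denominator separately.
  f(x) = 4·atan(x)   ⇒   f'(x) = 4/(x^2 + 1)
  g(x) = x   ⇒   g'(x) = 1
  lim(x→0) f'(x)/g'(x) = lim(x→0) (4/(x^2 + 1))/(1)
  = 4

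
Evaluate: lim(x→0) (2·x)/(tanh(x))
This is a 0/0 indeterminate form.

Apply L'Hôpital's rule: differentiate numerator and denominator separately.
  f(x) = 2·x   ⇒   f'(x) = 2
  g(x) = tanh(x)   ⇒   g'(x) = 1 - tanh(x)^2
  lim(x→0) f'(x)/g'(x) = lim(x→0) (2)/(1 - tanh(x)^2)
  = 2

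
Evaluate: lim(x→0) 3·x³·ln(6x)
This is a 0·∞ indeterminate form.

Rewrite 0·∞ as a quotient (0/0 or ∞/∞ form), then apply L'Hôpital's rule:
  lim(x→0) 3·x³·ln(6x) = 0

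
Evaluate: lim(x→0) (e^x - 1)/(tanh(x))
This is a 0/0 indeterminate form.

Apply L'Hôpital's rule: differentiate numerator and denominator separately.
  f(x) = e^(x) - 1   ⇒   f'(x) = e^(x)
  g(x) = tanh(x)   ⇒   g'(x) = 1 - tanh(x)^2
  lim(x→0) f'(x)/g'(x) = lim(x→0) (e^(x))/(1 - tanh(x)^2)
  = 1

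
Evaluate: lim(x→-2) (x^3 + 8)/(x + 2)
This is a standard limit.

Factor or rationalize the expression:
  lim(x→-2) (x^3 + 8)/(x + 2) = 12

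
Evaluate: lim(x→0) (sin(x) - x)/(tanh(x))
This is a 0/0 indeterminate form.

Apply L'Hôpital's rule: differentiate numerator and denominator separately.
  f(x) = -x + sin(x)   ⇒   f'(x) = cos(x) - 1
  g(x) = tanh(x)   ⇒   g'(x) = 1 - tanh(x)^2
  lim(x→0) f'(x)/g'(x) = lim(x→0) (cos(x) - 1)/(1 - tanh(x)^2)
  = 0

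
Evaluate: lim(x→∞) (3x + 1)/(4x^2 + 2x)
This is an ∞/∞ indeterminate form.

Apply L'Hôpital's rule: differentiate numerator and denominator separately.
  f(x) = 3·x + 1   ⇒   f'(x) = 3
  g(x) = 4·x^2 + 2·x   ⇒   g'(x) = 8·x + 2
  lim(x→∞) f'(x)/g'(x) = lim(x→∞) (3)/(8·x + 2)
  = 0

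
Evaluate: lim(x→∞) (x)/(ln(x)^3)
This is an ∞/∞ indeterminate form.

Apply L'Hôpital's rule: differentiate numerator and denominator separately.
  f(x) = x   ⇒   f'(x) = 1
  g(x) = ln(x)^3   ⇒   g'(x) = 3·ln(x)^2/x
  lim(x→∞) f'(x)/g'(x) = lim(x→∞) (1)/(3·ln(x)^2/x)
  = ∞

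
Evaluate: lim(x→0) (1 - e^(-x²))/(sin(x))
This is a 0/0 indeterminate form.

Apply L'Hôpital's rule: differentiate numerator and denominator separately.
  f(x) = 1 - e^(-x^2)   ⇒   f'(x) = 2·x·e^(-x^2)
  g(x) = sin(x)   ⇒   g'(x) = cos(x)
  lim(x→0) f'(x)/g'(x) = lim(x→0) (2·x·e^(-x^2))/(cos(x))
  = 0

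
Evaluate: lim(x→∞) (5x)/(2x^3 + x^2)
This is an ∞/∞ indeterminate form.

Apply L'Hôpital's rule: differentiate numerator and denominator separately.
  f(x) = 5·x   ⇒   f'(x) = 5
  g(x) = 2·x^3 + x^2   ⇒   g'(x) = 6·x^2 + 2·x
  lim(x→∞) f'(x)/g'(x) = lim(x→∞) (5)/(6·x^2 + 2·x)
  = 0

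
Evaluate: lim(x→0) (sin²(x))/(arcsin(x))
This is a 0/0 indeterminate form.

Apply L'Hôpital's rule: differentiate numerator and denominator separately.
  f(x) = sin(x)^2   ⇒   f'(x) = 2·sin(x)·cos(x)
  g(x) = asin(x)   ⇒   g'(x) = 1/sqrt(1 - x^2)
  lim(x→0) f'(x)/g'(x) = lim(x→0) (2·sin(x)·cos(x))/(1/sqrt(1 - x^2))
  = 0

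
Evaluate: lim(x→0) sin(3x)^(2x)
This is an exponential indeterminate form.

For exponential indeterminate forms, take the natural log:
  Let L = lim(x→0) sin(3x)^(2x)
  Then ln(L) = lim(x→0) [exponent × ln(base)]
  Evaluate using L'Hôpital or standard limits, then exponentiate.
  L = 1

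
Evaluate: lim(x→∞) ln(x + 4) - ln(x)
This is an ∞-∞ indeterminate form.

Combine fractions or rationalize to convert ∞-∞ to 0/0 form:
  lim(x→∞) ln(x + 4) - ln(x) = 0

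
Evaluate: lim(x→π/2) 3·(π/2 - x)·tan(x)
This is a 0·∞ indeterminate form.

Rewrite 0·∞ as a quotient (0/0 or ∞/∞ form), then apply L'Hôpital's rule:
  lim(x→π/2) 3·(π/2 - x)·tan(x) = 3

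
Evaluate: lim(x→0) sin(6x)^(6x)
This is an exponential indeterminate form.

For exponential indeterminate forms, take the natural log:
  Let L = lim(x→0) sin(6x)^(6x)
  Then ln(L) = lim(x→0) [exponent × ln(base)]
  Evaluate using L'Hôpital or standard limits, then exponentiate.
  L = 1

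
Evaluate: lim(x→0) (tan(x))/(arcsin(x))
This is a 0/0 indeterminate form.

Apply L'Hôpital's rule: differentiate numerator and denominator separately.
  f(x) = tan(x)   ⇒   f'(x) = tan(x)^2 + 1
  g(x) = asin(x)   ⇒   g'(x) = 1/sqrt(1 - x^2)
  lim(x→0) f'(x)/g'(x) = lim(x→0) (tan(x)^2 + 1)/(1/sqrt(1 - x^2))
  = 1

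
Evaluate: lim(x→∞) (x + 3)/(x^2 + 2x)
This is an ∞/∞ indeterminate form.

Apply L'Hôpital's rule: differentiate numerator and denominator separately.
  f(x) = x + 3   ⇒   f'(x) = 1
  g(x) = x^2 + 2·x   ⇒   g'(x) = 2·x + 2
  lim(x→∞) f'(x)/g'(x) = lim(x→∞) (1)/(2·x + 2)
  = 0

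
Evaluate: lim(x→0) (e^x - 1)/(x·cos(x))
This is a 0/0 indeterminate form.

Apply L'Hôpital's rule: differentiate numerator and denominator separately.
  f(x) = e^(x) - 1   ⇒   f'(x) = e^(x)
  g(x) = x·cos(x)   ⇒   g'(x) = -x·sin(x) + cos(x)
  lim(x→0) f'(x)/g'(x) = lim(x→0) (e^(x))/(-x·sin(x) + cos(x))
  = 1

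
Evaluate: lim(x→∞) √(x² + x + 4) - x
This is an ∞-∞ indeterminate form.

Combine fractions or rationalize to convert ∞-∞ to 0/0 form:
  lim(x→∞) √(x² + x + 4) - x = 1/2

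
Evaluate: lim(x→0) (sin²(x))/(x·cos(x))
This is a 0/0 indeterminate form.

Apply L'Hôpital's rule: differentiate numerator and denominator separately.
  f(x) = sin(x)^2   ⇒   f'(x) = 2·sin(x)·cos(x)
  g(x) = x·cos(x)   ⇒   g'(x) = -x·sin(x) + cos(x)
  lim(x→0) f'(x)/g'(x) = lim(x→0) (2·sin(x)·cos(x))/(-x·sin(x) + cos(x))
  = 0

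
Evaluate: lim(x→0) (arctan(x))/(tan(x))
This is a 0/0 indeterminate form.

Apply L'Hôpital's rule: differentiate numerator and denominator separately.
  f(x) = atan(x)   ⇒   f'(x) = 1/(x^2 + 1)
  g(x) = tan(x)   ⇒   g'(x) = tan(x)^2 + 1
  lim(x→0) f'(x)/g'(x) = lim(x→0) (1/(x^2 + 1))/(tan(x)^2 + 1)
  = 1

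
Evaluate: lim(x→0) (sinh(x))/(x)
This is a 0/0 indeterminate form.

Apply L'Hôpital's rule: differentiate numerator and denominator separately.
  f(x) = sinh(x)   ⇒   f'(x) = cosh(x)
  g(x) = x   ⇒   g'(x) = 1
  lim(x→0) f'(x)/g'(x) = lim(x→0) (cosh(x))/(1)
  = 1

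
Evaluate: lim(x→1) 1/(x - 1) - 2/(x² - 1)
This is an ∞-∞ indeterminate form.

Combine fractions or rationalize to convert ∞-∞ to 0/0 form:
  lim(x→1) 1/(x - 1) - 2/(x² - 1) = 1/2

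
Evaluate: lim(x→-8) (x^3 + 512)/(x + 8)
This is a standard limit.

Factor or rationalize the expression:
  lim(x→-8) (x^3 + 512)/(x + 8) = 192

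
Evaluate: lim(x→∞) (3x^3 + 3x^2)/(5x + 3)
This is an ∞/∞ indeterminate form.

Apply L'Hôpital's rule: differentiate numerator and denominator separately.
  f(x) = 3·x^3 + 3·x^2   ⇒   f'(x) = 9·x^2 + 6·x
  g(x) = 5·x + 3   ⇒   g'(x) = 5
  lim(x→∞) f'(x)/g'(x) = lim(x→∞) (9·x^2 + 6·x)/(5)
  = ∞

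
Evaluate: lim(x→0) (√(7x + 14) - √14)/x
This is a standard limit.

Factor or rationalize the expression:
  lim(x→0) (√(7x + 14) - √14)/x = sqrt(14)/4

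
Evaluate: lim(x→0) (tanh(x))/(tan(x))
This is a 0/0 indeterminate form.

Apply L'Hôpital's rule: differentiate numerator and denominator separately.
  f(x) = tanh(x)   ⇒   f'(x) = 1 - tanh(x)^2
  g(x) = tan(x)   ⇒   g'(x) = tan(x)^2 + 1
  lim(x→0) f'(x)/g'(x) = lim(x→0) (1 - tanh(x)^2)/(tan(x)^2 + 1)
  = 1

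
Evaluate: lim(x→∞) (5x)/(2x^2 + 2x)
This is an ∞/∞ indeterminate form.

Apply L'Hôpital's rule: differentiate numerator and denominator separately.
  f(x) = 5·x   ⇒   f'(x) = 5
  g(x) = 2·x^2 + 2·x   ⇒   g'(x) = 4·x + 2
  lim(x→∞) f'(x)/g'(x) = lim(x→∞) (5)/(4·x + 2)
  = 0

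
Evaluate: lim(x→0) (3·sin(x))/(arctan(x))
This is a 0/0 indeterminate form.

Apply L'Hôpital's rule: differentiate numerator and denominator separately.
  f(x) = 3·sin(x)   ⇒   f'(x) = 3·cos(x)
  g(x) = atan(x)   ⇒   g'(x) = 1/(x^2 + 1)
  lim(x→0) f'(x)/g'(x) = lim(x→0) (3·cos(x))/(1/(x^2 + 1))
  = 3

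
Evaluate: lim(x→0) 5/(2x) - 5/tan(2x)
This is an ∞-∞ indeterminate form.

Combine fractions or rationalize to convert ∞-∞ to 0/0 form:
  lim(x→0) 5/(2x) - 5/tan(2x) = 0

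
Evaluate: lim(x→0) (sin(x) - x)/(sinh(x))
This is a 0/0 indeterminate form.

Apply L'Hôpital's rule: differentiate numerator and denominator separately.
  f(x) = -x + sin(x)   ⇒   f'(x) = cos(x) - 1
  g(x) = sinh(x)   ⇒   g'(x) = cosh(x)
  lim(x→0) f'(x)/g'(x) = lim(x→0) (cos(x) - 1)/(cosh(x))
  = 0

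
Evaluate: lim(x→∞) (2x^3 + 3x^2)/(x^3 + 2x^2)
This is an ∞/∞ indeterminate form.

Apply L'Hôpital's rule: differentiate numerator and denominator separately.
  f(x) = 2·x^3 + 3·x^2   ⇒   f'(x) = 6·x^2 + 6·x
  g(x) = x^3 + 2·x^2   ⇒   g'(x) = 3·x^2 + 4·x
  lim(x→∞) f'(x)/g'(x) = lim(x→∞) (6·x^2 + 6·x)/(3·x^2 + 4·x)
  = 2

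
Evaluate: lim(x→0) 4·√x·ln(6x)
This is a 0·∞ indeterminate form.

Rewrite 0·∞ as a quotient (0/0 or ∞/∞ form), then apply L'Hôpital's rule:
  lim(x→0) 4·√x·ln(6x) = 0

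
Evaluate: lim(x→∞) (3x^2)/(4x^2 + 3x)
This is an ∞/∞ indeterminate form.

Apply L'Hôpital's rule: differentiate numerator and denominator separately.
  f(x) = 3·x^2   ⇒   f'(x) = 6·x
  g(x) = 4·x^2 + 3·x   ⇒   g'(x) = 8·x + 3
  lim(x→∞) f'(x)/g'(x) = lim(x→∞) (6·x)/(8·x + 3)
  = 3/4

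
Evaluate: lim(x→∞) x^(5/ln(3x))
This is an exponential indeterminate form.

For exponential indeterminate forms, take the natural log:
  Let L = lim(x→∞) x^(5/ln(3x))
  Then ln(L) = lim(x→∞) [exponent × ln(base)]
  Evaluate using L'Hôpital or standard limits, then exponentiate.
  L = e^(5)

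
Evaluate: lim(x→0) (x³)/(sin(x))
This is a 0/0 indeterminate form.

Apply L'Hôpital's rule: differentiate numerator and denominator separately.
  f(x) = x^3   ⇒   f'(x) = 3·x^2
  g(x) = sin(x)   ⇒   g'(x) = cos(x)
  lim(x→0) f'(x)/g'(x) = lim(x→0) (3·x^2)/(cos(x))
  = 0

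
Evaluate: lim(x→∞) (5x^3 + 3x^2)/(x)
This is an ∞/∞ indeterminate form.

Apply L'Hôpital's rule: differentiate numerator and denominator separately.
  f(x) = 5·x^3 + 3·x^2   ⇒   f'(x) = 15·x^2 + 6·x
  g(x) = x   ⇒   g'(x) = 1
  lim(x→∞) f'(x)/g'(x) = lim(x→∞) (15·x^2 + 6·x)/(1)
  = ∞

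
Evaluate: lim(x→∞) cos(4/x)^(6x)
This is an exponential indeterminate form.

For exponential indeterminate forms, take the natural log:
  Let L = lim(x→∞) cos(4/x)^(6x)
  Then ln(L) = lim(x→∞) [exponent × ln(base)]
  Evaluate using L'Hôpital or standard limits, then exponentiate.
  L = 1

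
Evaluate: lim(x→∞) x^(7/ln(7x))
This is an exponential indeterminate form.

For exponential indeterminate forms, take the natural log:
  Let L = lim(x→∞) x^(7/ln(7x))
  Then ln(L) = lim(x→∞) [exponent × ln(base)]
  Evaluate using L'Hôpital or standard limits, then exponentiate.
  L = e^(7)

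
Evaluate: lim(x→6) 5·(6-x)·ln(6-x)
This is a 0·∞ indeterminate form.

Rewrite 0·∞ as a quotient (0/0 or ∞/∞ form), then apply L'Hôpital's rule:
  lim(x→6) 5·(6-x)·ln(6-x) = 0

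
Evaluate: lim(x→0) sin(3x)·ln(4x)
This is a 0·∞ indeterminate form.

Rewrite 0·∞ as a quotient (0/0 or ∞/∞ form), then apply L'Hôpital's rule:
  lim(x→0) sin(3x)·ln(4x) = 0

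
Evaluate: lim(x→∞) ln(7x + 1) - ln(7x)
This is an ∞-∞ indeterminate form.

Combine fractions or rationalize to convert ∞-∞ to 0/0 form:
  lim(x→∞) ln(7x + 1) - ln(7x) = 0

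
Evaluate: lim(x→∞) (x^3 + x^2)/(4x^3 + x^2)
This is an ∞/∞ indeterminate form.

Apply L'Hôpital's rule: differentiate numerator and denominator separately.
  f(x) = x^3 + x^2   ⇒   f'(x) = 3·x^2 + 2·x
  g(x) = 4·x^3 + x^2   ⇒   g'(x) = 12·x^2 + 2·x
  lim(x→∞) f'(x)/g'(x) = lim(x→∞) (3·x^2 + 2·x)/(12·x^2 + 2·x)
  = 1/4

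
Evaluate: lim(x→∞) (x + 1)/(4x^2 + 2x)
This is an ∞/∞ indeterminate form.

Apply L'Hôpital's rule: differentiate numerator and denominator separately.
  f(x) = x + 1   ⇒   f'(x) = 1
  g(x) = 4·x^2 + 2·x   ⇒   g'(x) = 8·x + 2
  lim(x→∞) f'(x)/g'(x) = lim(x→∞) (1)/(8·x + 2)
  = 0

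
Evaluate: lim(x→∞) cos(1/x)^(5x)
This is an exponential indeterminate form.

For exponential indeterminate forms, take the natural log:
  Let L = lim(x→∞) cos(1/x)^(5x)
  Then ln(L) = lim(x→∞) [exponent × ln(base)]
  Evaluate using L'Hôpital or standard limits, then exponentiate.
  L = 1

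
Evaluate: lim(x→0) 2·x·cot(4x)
This is a 0·∞ indeterminate form.

Rewrite 0·∞ as a quotient (0/0 or ∞/∞ form), then apply L'Hôpital's rule:
  lim(x→0) 2·x·cot(4x) = 1/2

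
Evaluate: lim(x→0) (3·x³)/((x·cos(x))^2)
This is a 0/0 indeterminate form.

Apply L'Hôpital's rule: differentiate numerator and denominator separately.
  f(x) = 3·x^3   ⇒   f'(x) = 9·x^2
  g(x) = x^2·cos(x)^2   ⇒   g'(x) = -2·x^2·sin(x)·cos(x) + 2·x·cos(x)^2
  lim(x→0) f'(x)/g'(x) = lim(x→0) (9·x^2)/(-2·x^2·sin(x)·cos(x) + 2·x·cos(x)^2)
  = 0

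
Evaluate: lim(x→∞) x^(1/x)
This is an exponential indeterminate form.

For exponential indeterminate forms, take the natural log:
  Let L = lim(x→∞) x^(1/x)
  Then ln(L) = lim(x→∞) [exponent × ln(base)]
  Evaluate using L'Hôpital or standard limits, then exponentiate.
  L = 1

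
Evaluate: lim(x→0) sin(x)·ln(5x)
This is a 0·∞ indeterminate form.

Rewrite 0·∞ as a quotient (0/0 or ∞/∞ form), then apply L'Hôpital's rule:
  lim(x→0) sin(x)·ln(5x) = 0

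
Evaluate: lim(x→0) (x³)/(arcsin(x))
This is a 0/0 indeterminate form.

Apply L'Hôpital's rule: differentiate numerator and denominator separately.
  f(x) = x^3   ⇒   f'(x) = 3·x^2
  g(x) = asin(x)   ⇒   g'(x) = 1/sqrt(1 - x^2)
  lim(x→0) f'(x)/g'(x) = lim(x→0) (3·x^2)/(1/sqrt(1 - x^2))
  = 0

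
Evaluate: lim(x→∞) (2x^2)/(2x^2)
This is an ∞/∞ indeterminate form.

Apply L'Hôpital's rule: differentiate numerator and denominator separately.
  f(x) = 2·x^2   ⇒   f'(x) = 4·x
  g(x) = 2·x^2   ⇒   g'(x) = 4·x
  lim(x→∞) f'(x)/g'(x) = lim(x→∞) (4·x)/(4·x)
  = 1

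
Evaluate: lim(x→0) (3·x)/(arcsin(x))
This is a 0/0 indeterminate form.

Apply L'Hôpital's rule: differentiate numerator and denominator separately.
  f(x) = 3·x   ⇒   f'(x) = 3
  g(x) = asin(x)   ⇒   g'(x) = 1/sqrt(1 - x^2)
  lim(x→0) f'(x)/g'(x) = lim(x→0) (3)/(1/sqrt(1 - x^2))
  = 3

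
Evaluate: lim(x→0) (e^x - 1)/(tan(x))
This is a 0/0 indeterminate form.

Apply L'Hôpital's rule: differentiate numerator and denominator separately.
  f(x) = e^(x) - 1   ⇒   f'(x) = e^(x)
  g(x) = tan(x)   ⇒   g'(x) = tan(x)^2 + 1
  lim(x→0) f'(x)/g'(x) = lim(x→0) (e^(x))/(tan(x)^2 + 1)
  = 1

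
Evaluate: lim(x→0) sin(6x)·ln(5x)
This is a 0·∞ indeterminate form.

Rewrite 0·∞ as a quotient (0/0 or ∞/∞ form), then apply L'Hôpital's rule:
  lim(x→0) sin(6x)·ln(5x) = 0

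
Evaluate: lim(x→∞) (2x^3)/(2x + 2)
This is an ∞/∞ indeterminate form.

Apply L'Hôpital's rule: differentiate numerator and denominator separately.
  f(x) = 2·x^3   ⇒   f'(x) = 6·x^2
  g(x) = 2·x + 2   ⇒   g'(x) = 2
  lim(x→∞) f'(x)/g'(x) = lim(x→∞) (6·x^2)/(2)
  = ∞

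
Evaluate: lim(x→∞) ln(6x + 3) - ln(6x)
This is an ∞-∞ indeterminate form.

Combine fractions or rationalize to convert ∞-∞ to 0/0 form:
  lim(x→∞) ln(6x + 3) - ln(6x) = 0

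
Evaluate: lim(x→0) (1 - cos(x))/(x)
This is a 0/0 indeterminate form.

Apply L'Hôpital's rule: differentiate numerator and denominator separately.
  f(x) = 1 - cos(x)   ⇒   f'(x) = sin(x)
  g(x) = x   ⇒   g'(x) = 1
  lim(x→0) f'(x)/g'(x) = lim(x→0) (sin(x))/(1)
  = 0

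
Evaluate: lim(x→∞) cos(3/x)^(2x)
This is an exponential indeterminate form.

For exponential indeterminate forms, take the natural log:
  Let L = lim(x→∞) cos(3/x)^(2x)
  Then ln(L) = lim(x→∞) [exponent × ln(base)]
  Evaluate using L'Hôpital or standard limits, then exponentiate.
  L = 1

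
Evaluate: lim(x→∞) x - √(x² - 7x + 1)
This is an ∞-∞ indeterminate form.

Combine fractions or rationalize to convert ∞-∞ to 0/0 form:
  lim(x→∞) x - √(x² - 7x + 1) = 7/2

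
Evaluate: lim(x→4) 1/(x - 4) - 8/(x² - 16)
This is an ∞-∞ indeterminate form.

Combine fractions or rationalize to convert ∞-∞ to 0/0 form:
  lim(x→4) 1/(x - 4) - 8/(x² - 16) = 1/8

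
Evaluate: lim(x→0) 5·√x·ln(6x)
This is a 0·∞ indeterminate form.

Rewrite 0·∞ as a quotient (0/0 or ∞/∞ form), then apply L'Hôpital's rule:
  lim(x→0) 5·√x·ln(6x) = 0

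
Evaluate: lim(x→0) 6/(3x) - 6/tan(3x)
This is an ∞-∞ indeterminate form.

Combine fractions or rationalize to convert ∞-∞ to 0/0 form:
  lim(x→0) 6/(3x) - 6/tan(3x) = 0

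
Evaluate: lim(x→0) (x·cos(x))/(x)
This is a 0/0 indeterminate form.

Apply L'Hôpital's rule: differentiate numerator and denominator separately.
  f(x) = x·cos(x)   ⇒   f'(x) = -x·sin(x) + cos(x)
  g(x) = x   ⇒   g'(x) = 1
  lim(x→0) f'(x)/g'(x) = lim(x→0) (-x·sin(x) + cos(x))/(1)
  = 1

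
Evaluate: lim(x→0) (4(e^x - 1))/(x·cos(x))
This is a 0/0 indeterminate form.

Apply L'Hôpital's rule: differentiate numerator and denominator separately.
  f(x) = 4·e^(x) - 4   ⇒   f'(x) = 4·e^(x)
  g(x) = x·cos(x)   ⇒   g'(x) = -x·sin(x) + cos(x)
  lim(x→0) f'(x)/g'(x) = lim(x→0) (4·e^(x))/(-x·sin(x) + cos(x))
  = 4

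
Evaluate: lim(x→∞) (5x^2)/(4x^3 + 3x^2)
This is an ∞/∞ indeterminate form.

Apply L'Hôpital's rule: differentiate numerator and denominator separately.
  f(x) = 5·x^2   ⇒   f'(x) = 10·x
  g(x) = 4·x^3 + 3·x^2   ⇒   g'(x) = 12·x^2 + 6·x
  lim(x→∞) f'(x)/g'(x) = lim(x→∞) (10·x)/(12·x^2 + 6·x)
  = 0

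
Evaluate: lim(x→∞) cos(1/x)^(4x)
This is an exponential indeterminate form.

For exponential indeterminate forms, take the natural log:
  Let L = lim(x→∞) cos(1/x)^(4x)
  Then ln(L) = lim(x→∞) [exponent × ln(base)]
  Evaluate using L'Hôpital or standard limits, then exponentiate.
  L = 1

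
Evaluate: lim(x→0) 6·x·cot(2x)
This is a 0·∞ indeterminate form.

Rewrite 0·∞ as a quotient (0/0 or ∞/∞ form), then apply L'Hôpital's rule:
  lim(x→0) 6·x·cot(2x) = 3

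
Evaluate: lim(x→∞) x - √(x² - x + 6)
This is an ∞-∞ indeterminate form.

Combine fractions or rationalize to convert ∞-∞ to 0/0 form:
  lim(x→∞) x - √(x² - x + 6) = 1/2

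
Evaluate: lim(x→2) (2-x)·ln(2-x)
This is a 0·∞ indeterminate form.

Rewrite 0·∞ as a quotient (0/0 or ∞/∞ form), then apply L'Hôpital's rule:
  lim(x→2) (2-x)·ln(2-x) = 0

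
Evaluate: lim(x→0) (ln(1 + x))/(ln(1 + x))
This is a 0/0 indeterminate form.

Apply L'Hôpital's rule: differentiate numerator and denominator separately.
  f(x) = ln(x + 1)   ⇒   f'(x) = 1/(x + 1)
  g(x) = ln(x + 1)   ⇒   g'(x) = 1/(x + 1)
  lim(x→0) f'(x)/g'(x) = lim(x→0) (1/(x + 1))/(1/(x + 1))
  = 1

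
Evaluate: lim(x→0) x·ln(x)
This is a 0·∞ indeterminate form.

Rewrite 0·∞ as a quotient (0/0 or ∞/∞ form), then apply L'Hôpital's rule:
  lim(x→0) x·ln(x) = 0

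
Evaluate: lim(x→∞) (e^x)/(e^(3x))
This is an ∞/∞ indeterminate form.

Apply L'Hôpital's rule: differentiate numerator and denominator separately.
  f(x) = e^(x)   ⇒   f'(x) = e^(x)
  g(x) = e^(3·x)   ⇒   g'(x) = 3·e^(3·x)
  lim(x→∞) f'(x)/g'(x) = lim(x→∞) (e^(x))/(3·e^(3·x))
  = 0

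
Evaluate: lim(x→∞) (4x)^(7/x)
This is an exponential indeterminate form.

For exponential indeterminate forms, take the natural log:
  Let L = lim(x→∞) (4x)^(7/x)
  Then ln(L) = lim(x→∞) [exponent × ln(base)]
  Evaluate using L'Hôpital or standard limits, then exponentiate.
  L = 1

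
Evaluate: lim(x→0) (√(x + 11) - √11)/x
This is a standard limit.

Factor or rationalize the expression:
  lim(x→0) (√(x + 11) - √11)/x = sqrt(11)/22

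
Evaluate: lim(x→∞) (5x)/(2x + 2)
This is an ∞/∞ indeterminate form.

Apply L'Hôpital's rule: differentiate numerator and denominator separately.
  f(x) = 5·x   ⇒   f'(x) = 5
  g(x) = 2·x + 2   ⇒   g'(x) = 2
  lim(x→∞) f'(x)/g'(x) = lim(x→∞) (5)/(2)
  = 5/2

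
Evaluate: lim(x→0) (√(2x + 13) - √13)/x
This is a standard limit.

Factor or rationalize the expression:
  lim(x→0) (√(2x + 13) - √13)/x = sqrt(13)/13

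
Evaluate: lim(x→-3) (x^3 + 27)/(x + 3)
This is a standard limit.

Factor or rationalize the expression:
  lim(x→-3) (x^3 + 27)/(x + 3) = 27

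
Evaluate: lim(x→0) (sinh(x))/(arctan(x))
This is a 0/0 indeterminate form.

Apply L'Hôpital's rule: differentiate numerator and denominator separately.
  f(x) = sinh(x)   ⇒   f'(x) = cosh(x)
  g(x) = atan(x)   ⇒   g'(x) = 1/(x^2 + 1)
  lim(x→0) f'(x)/g'(x) = lim(x→0) (cosh(x))/(1/(x^2 + 1))
  = 1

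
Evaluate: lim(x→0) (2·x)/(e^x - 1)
This is a 0/0 indeterminate form.

Apply L'Hôpital's rule: differentiate numerator and denominator separately.
  f(x) = 2·x   ⇒   f'(x) = 2
  g(x) = e^(x) - 1   ⇒   g'(x) = e^(x)
  lim(x→0) f'(x)/g'(x) = lim(x→0) (2)/(e^(x))
  = 2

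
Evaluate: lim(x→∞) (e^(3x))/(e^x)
This is an ∞/∞ indeterminate form.

Apply L'Hôpital's rule: differentiate numerator and denominator separately.
  f(x) = e^(3·x)   ⇒   f'(x) = 3·e^(3·x)
  g(x) = e^(x)   ⇒   g'(x) = e^(x)
  lim(x→∞) f'(x)/g'(x) = lim(x→∞) (3·e^(3·x))/(e^(x))
  = ∞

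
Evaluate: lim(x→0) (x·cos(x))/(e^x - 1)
This is a 0/0 indeterminate form.

Apply L'Hôpital's rule: differentiate numerator and denominator separately.
  f(x) = x·cos(x)   ⇒   f'(x) = -x·sin(x) + cos(x)
  g(x) = e^(x) - 1   ⇒   g'(x) = e^(x)
  lim(x→0) f'(x)/g'(x) = lim(x→0) (-x·sin(x) + cos(x))/(e^(x))
  = 1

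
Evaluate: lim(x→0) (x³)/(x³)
This is a 0/0 indeterminate form.

Apply L'Hôpital's rule: differentiate numerator and denominator separately.
  f(x) = x^3   ⇒   f'(x) = 3·x^2
  g(x) = x^3   ⇒   g'(x) = 3·x^2
  lim(x→0) f'(x)/g'(x) = lim(x→0) (3·x^2)/(3·x^2)
  = 1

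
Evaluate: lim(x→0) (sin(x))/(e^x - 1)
This is a 0/0 indeterminate form.

Apply L'Hôpital's rule: differentiate numerator and denominator separately.
  f(x) = sin(x)   ⇒   f'(x) = cos(x)
  g(x) = e^(x) - 1   ⇒   g'(x) = e^(x)
  lim(x→0) f'(x)/g'(x) = lim(x→0) (cos(x))/(e^(x))
  = 1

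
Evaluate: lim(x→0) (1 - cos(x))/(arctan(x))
This is a 0/0 indeterminate form.

Apply L'Hôpital's rule: differentiate numerator and denominator separately.
  f(x) = 1 - cos(x)   ⇒   f'(x) = sin(x)
  g(x) = atan(x)   ⇒   g'(x) = 1/(x^2 + 1)
  lim(x→0) f'(x)/g'(x) = lim(x→0) (sin(x))/(1/(x^2 + 1))
  = 0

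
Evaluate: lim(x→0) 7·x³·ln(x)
This is a 0·∞ indeterminate form.

Rewrite 0·∞ as a quotient (0/0 or ∞/∞ form), then apply L'Hôpital's rule:
  lim(x→0) 7·x³·ln(x) = 0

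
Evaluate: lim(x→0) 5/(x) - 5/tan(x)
This is an ∞-∞ indeterminate form.

Combine fractions or rationalize to convert ∞-∞ to 0/0 form:
  lim(x→0) 5/(x) - 5/tan(x) = 0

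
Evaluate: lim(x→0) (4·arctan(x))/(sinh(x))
This is a 0/0 indeterminate form.

Apply L'Hôpital's rule: differentiate numerator and denominator separately.
  f(x) = 4·atan(x)   ⇒   f'(x) = 4/(x^2 + 1)
  g(x) = sinh(x)   ⇒   g'(x) = cosh(x)
  lim(x→0) f'(x)/g'(x) = lim(x→0) (4/(x^2 + 1))/(cosh(x))
  = 4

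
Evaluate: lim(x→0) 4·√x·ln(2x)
This is a 0·∞ indeterminate form.

Rewrite 0·∞ as a quotient (0/0 or ∞/∞ form), then apply L'Hôpital's rule:
  lim(x→0) 4·√x·ln(2x) = 0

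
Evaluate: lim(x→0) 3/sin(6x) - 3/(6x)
This is an ∞-∞ indeterminate form.

Combine fractions or rationalize to convert ∞-∞ to 0/0 form:
  lim(x→0) 3/sin(6x) - 3/(6x) = 0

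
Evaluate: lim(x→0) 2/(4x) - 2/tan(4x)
This is an ∞-∞ indeterminate form.

Combine fractions or rationalize to convert ∞-∞ to 0/0 form:
  lim(x→0) 2/(4x) - 2/tan(4x) = 0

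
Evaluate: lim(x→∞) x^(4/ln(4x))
This is an exponential indeterminate form.

For exponential indeterminate forms, take the natural log:
  Let L = lim(x→∞) x^(4/ln(4x))
  Then ln(L) = lim(x→∞) [exponent × ln(base)]
  Evaluate using L'Hôpital or standard limits, then exponentiate.
  L = e^(4)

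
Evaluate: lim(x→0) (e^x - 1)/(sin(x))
This is a 0/0 indeterminate form.

Apply L'Hôpital's rule: differentiate numerator and denominator separately.
  f(x) = e^(x) - 1   ⇒   f'(x) = e^(x)
  g(x) = sin(x)   ⇒   g'(x) = cos(x)
  lim(x→0) f'(x)/g'(x) = lim(x→0) (e^(x))/(cos(x))
  = 1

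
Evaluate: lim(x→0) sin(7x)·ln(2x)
This is a 0·∞ indeterminate form.

Rewrite 0·∞ as a quotient (0/0 or ∞/∞ form), then apply L'Hôpital's rule:
  lim(x→0) sin(7x)·ln(2x) = 0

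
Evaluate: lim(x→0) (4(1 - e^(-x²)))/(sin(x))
This is a 0/0 indeterminate form.

Apply L'Hôpital's rule: differentiate numerator and denominator separately.
  f(x) = 4 - 4·e^(-x^2)   ⇒   f'(x) = 8·x·e^(-x^2)
  g(x) = sin(x)   ⇒   g'(x) = cos(x)
  lim(x→0) f'(x)/g'(x) = lim(x→0) (8·x·e^(-x^2))/(cos(x))
  = 0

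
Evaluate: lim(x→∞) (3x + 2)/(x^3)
This is an ∞/∞ indeterminate form.

Apply L'Hôpital's rule: differentiate numerator and denominator separately.
  f(x) = 3·x + 2   ⇒   f'(x) = 3
  g(x) = x^3   ⇒   g'(x) = 3·x^2
  lim(x→∞) f'(x)/g'(x) = lim(x→∞) (3)/(3·x^2)
  = 0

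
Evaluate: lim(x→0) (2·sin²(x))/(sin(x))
This is a 0/0 indeterminate form.

Apply L'Hôpital's rule: differentiate numerator and denominator separately.
  f(x) = 2·sin(x)^2   ⇒   f'(x) = 4·sin(x)·cos(x)
  g(x) = sin(x)   ⇒   g'(x) = cos(x)
  lim(x→0) f'(x)/g'(x) = lim(x→0) (4·sin(x)·cos(x))/(cos(x))
  = 0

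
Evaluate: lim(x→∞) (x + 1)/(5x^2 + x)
This is an ∞/∞ indeterminate form.

Apply L'Hôpital's rule: differentiate numerator and denominator separately.
  f(x) = x + 1   ⇒   f'(x) = 1
  g(x) = 5·x^2 + x   ⇒   g'(x) = 10·x + 1
  lim(x→∞) f'(x)/g'(x) = lim(x→∞) (1)/(10·x + 1)
  = 0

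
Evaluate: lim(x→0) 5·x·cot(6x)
This is a 0·∞ indeterminate form.

Rewrite 0·∞ as a quotient (0/0 or ∞/∞ form), then apply L'Hôpital's rule:
  lim(x→0) 5·x·cot(6x) = 5/6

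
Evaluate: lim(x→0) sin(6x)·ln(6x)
This is a 0·∞ indeterminate form.

Rewrite 0·∞ as a quotient (0/0 or ∞/∞ form), then apply L'Hôpital's rule:
  lim(x→0) sin(6x)·ln(6x) = 0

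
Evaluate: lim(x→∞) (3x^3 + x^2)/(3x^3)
This is an ∞/∞ indeterminate form.

Apply L'Hôpital's rule: differentiate numerator and denominator separately.
  f(x) = 3·x^3 + x^2   ⇒   f'(x) = 9·x^2 + 2·x
  g(x) = 3·x^3   ⇒   g'(x) = 9·x^2
  lim(x→∞) f'(x)/g'(x) = lim(x→∞) (9·x^2 + 2·x)/(9·x^2)
  = 1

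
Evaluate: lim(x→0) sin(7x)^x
This is an exponential indeterminate form.

For exponential indeterminate forms, take the natural log:
  Let L = lim(x→0) sin(7x)^x
  Then ln(L) = lim(x→0) [exponent × ln(base)]
  Evaluate using L'Hôpital or standard limits, then exponentiate.
  L = 1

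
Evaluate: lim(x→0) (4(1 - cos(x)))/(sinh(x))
This is a 0/0 indeterminate form.

Apply L'Hôpital's rule: differentiate numerator and denominator separately.
  f(x) = 4 - 4·cos(x)   ⇒   f'(x) = 4·sin(x)
  g(x) = sinh(x)   ⇒   g'(x) = cosh(x)
  lim(x→0) f'(x)/g'(x) = lim(x→0) (4·sin(x))/(cosh(x))
  = 0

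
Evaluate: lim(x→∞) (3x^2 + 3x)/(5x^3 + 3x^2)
This is an ∞/∞ indeterminate form.

Apply L'Hôpital's rule: differentiate numerator and denominator separately.
  f(x) = 3·x^2 + 3·x   ⇒   f'(x) = 6·x + 3
  g(x) = 5·x^3 + 3·x^2   ⇒   g'(x) = 15·x^2 + 6·x
  lim(x→∞) f'(x)/g'(x) = lim(x→∞) (6·x + 3)/(15·x^2 + 6·x)
  = 0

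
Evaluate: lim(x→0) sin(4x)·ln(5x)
This is a 0·∞ indeterminate form.

Rewrite 0·∞ as a quotient (0/0 or ∞/∞ form), then apply L'Hôpital's rule:
  lim(x→0) sin(4x)·ln(5x) = 0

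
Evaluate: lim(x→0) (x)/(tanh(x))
This is a 0/0 indeterminate form.

Apply L'Hôpital's rule: differentiate numerator and denominator separately.
  f(x) = x   ⇒   f'(x) = 1
  g(x) = tanh(x)   ⇒   g'(x) = 1 - tanh(x)^2
  lim(x→0) f'(x)/g'(x) = lim(x→0) (1)/(1 - tanh(x)^2)
  = 1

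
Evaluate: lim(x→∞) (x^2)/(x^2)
This is an ∞/∞ indeterminate form.

Apply L'Hôpital's rule: differentiate numerator and denominator separately.
  f(x) = x^2   ⇒   f'(x) = 2·x
  g(x) = x^2   ⇒   g'(x) = 2·x
  lim(x→∞) f'(x)/g'(x) = lim(x→∞) (2·x)/(2·x)
  = 1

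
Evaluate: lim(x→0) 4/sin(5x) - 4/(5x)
This is an ∞-∞ indeterminate form.

Combine fractions or rationalize to convert ∞-∞ to 0/0 form:
  lim(x→0) 4/sin(5x) - 4/(5x) = 0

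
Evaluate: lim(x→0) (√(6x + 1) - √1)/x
This is a standard limit.

Factor or rationalize the expression:
  lim(x→0) (√(6x + 1) - √1)/x = 3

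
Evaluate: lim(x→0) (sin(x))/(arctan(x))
This is a 0/0 indeterminate form.

Apply L'Hôpital's rule: differentiate numerator and denominator separately.
  f(x) = sin(x)   ⇒   f'(x) = cos(x)
  g(x) = atan(x)   ⇒   g'(x) = 1/(x^2 + 1)
  lim(x→0) f'(x)/g'(x) = lim(x→0) (cos(x))/(1/(x^2 + 1))
  = 1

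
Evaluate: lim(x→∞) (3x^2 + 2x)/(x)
This is an ∞/∞ indeterminate form.

Apply L'Hôpital's rule: differentiate numerator and denominator separately.
  f(x) = 3·x^2 + 2·x   ⇒   f'(x) = 6·x + 2
  g(x) = x   ⇒   g'(x) = 1
  lim(x→∞) f'(x)/g'(x) = lim(x→∞) (6·x + 2)/(1)
  = ∞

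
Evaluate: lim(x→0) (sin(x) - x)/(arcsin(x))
This is a 0/0 indeterminate form.

Apply L'Hôpital's rule: differentiate numerator and denominator separately.
  f(x) = -x + sin(x)   ⇒   f'(x) = cos(x) - 1
  g(x) = asin(x)   ⇒   g'(x) = 1/sqrt(1 - x^2)
  lim(x→0) f'(x)/g'(x) = lim(x→0) (cos(x) - 1)/(1/sqrt(1 - x^2))
  = 0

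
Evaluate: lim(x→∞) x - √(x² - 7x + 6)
This is an ∞-∞ indeterminate form.

Combine fractions or rationalize to convert ∞-∞ to 0/0 form:
  lim(x→∞) x - √(x² - 7x + 6) = 7/2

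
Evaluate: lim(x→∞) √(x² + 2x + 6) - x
This is an ∞-∞ indeterminate form.

Combine fractions or rationalize to convert ∞-∞ to 0/0 form:
  lim(x→∞) √(x² + 2x + 6) - x = 1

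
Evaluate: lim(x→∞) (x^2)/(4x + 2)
This is an ∞/∞ indeterminate form.

Apply L'Hôpital's rule: differentiate numerator and denominator separately.
  f(x) = x^2   ⇒   f'(x) = 2·x
  g(x) = 4·x + 2   ⇒   g'(x) = 4
  lim(x→∞) f'(x)/g'(x) = lim(x→∞) (2·x)/(4)
  = ∞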